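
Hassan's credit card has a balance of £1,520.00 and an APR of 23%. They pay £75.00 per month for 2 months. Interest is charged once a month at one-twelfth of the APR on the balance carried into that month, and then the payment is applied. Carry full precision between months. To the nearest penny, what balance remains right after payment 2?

Monthly rate r = 23%/12 = 1.91667% = 0.0191667.
Each month: B ← B·(1+r) − £75.00.
Month 1: interest £29.13; balance after payment £1,474.13.
Month 2: interest £28.25; balance after payment £1,427.39.

£1,427.39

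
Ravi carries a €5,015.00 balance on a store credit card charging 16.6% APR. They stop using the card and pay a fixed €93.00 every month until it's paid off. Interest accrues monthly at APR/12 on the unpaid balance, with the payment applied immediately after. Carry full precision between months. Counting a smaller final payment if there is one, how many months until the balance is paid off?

100 payments

Monthly rate r = 16.6%/12 = 1.38333% = 0.0138333.
Recurrence: B ← B·(1+r) − €93.00.
Month 1: interest €69.37; balance after payment €4,991.37.
Month 2: interest €69.05; balance after payment €4,967.42.
Closed form: n = −ln(1 − rB₀/P)/ln(1+r) = −ln(0.25404)/ln(1.01383) ≈ 99.738, so the balance reaches zero during payment 100.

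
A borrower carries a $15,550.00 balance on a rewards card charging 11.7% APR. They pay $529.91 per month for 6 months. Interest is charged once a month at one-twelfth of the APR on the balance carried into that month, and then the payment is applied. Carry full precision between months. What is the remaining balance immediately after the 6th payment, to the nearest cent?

$13,224.16

Monthly rate r = 11.7%/12 = 0.975% = 0.00975.
Each month: B ← B·(1+r) − $529.91.
Month 1: interest $151.61; balance after payment $15,171.70.
Month 2: interest $147.92; balance after payment $14,789.72.
Month 3: interest $144.20; balance after payment $14,404.01.
Month 4: interest $140.44; balance after payment $14,014.54.
Month 5: interest $136.64; balance after payment $13,621.27.
Month 6: interest $132.81; balance after payment $13,224.16.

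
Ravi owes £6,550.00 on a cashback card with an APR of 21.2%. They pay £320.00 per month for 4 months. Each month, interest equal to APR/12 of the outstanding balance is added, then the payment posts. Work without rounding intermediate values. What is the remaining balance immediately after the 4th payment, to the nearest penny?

Monthly rate r = 21.2%/12 = 1.76667% = 0.0176667.
Each month: B ← B·(1+r) − £320.00.
Month 1: interest £115.72; balance after payment £6,345.72.
Month 2: interest £112.11; balance after payment £6,137.82.
Month 3: interest £108.43; balance after payment £5,926.26.
Month 4: interest £104.70; balance after payment £5,710.96.

£5,710.96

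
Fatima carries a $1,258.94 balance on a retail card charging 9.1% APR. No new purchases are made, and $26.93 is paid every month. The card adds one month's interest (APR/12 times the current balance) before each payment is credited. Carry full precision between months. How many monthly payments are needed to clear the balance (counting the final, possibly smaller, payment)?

Monthly rate r = 9.1%/12 = 0.758333% = 0.00758333.
Recurrence: B ← B·(1+r) − $26.93.
Month 1: interest $9.55; balance after payment $1,241.56.
Month 2: interest $9.42; balance after payment $1,224.04.
Closed form: n = −ln(1 − rB₀/P)/ln(1+r) = −ln(0.64549)/ln(1.00758) ≈ 57.943, so the balance reaches zero during payment 58.

58 payments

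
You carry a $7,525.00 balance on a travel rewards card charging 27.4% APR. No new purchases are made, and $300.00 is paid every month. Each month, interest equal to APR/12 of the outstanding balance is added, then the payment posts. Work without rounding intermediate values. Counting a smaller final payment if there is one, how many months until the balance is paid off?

38 months

Monthly rate r = 27.4%/12 = 2.28333% = 0.0228333.
Recurrence: B ← B·(1+r) − $300.00.
Month 1: interest $171.82; balance after payment $7,396.82.
Month 2: interest $168.89; balance after payment $7,265.71.
Closed form: n = −ln(1 − rB₀/P)/ln(1+r) = −ln(0.42726)/ln(1.02283) ≈ 37.665, so the balance reaches zero during payment 38.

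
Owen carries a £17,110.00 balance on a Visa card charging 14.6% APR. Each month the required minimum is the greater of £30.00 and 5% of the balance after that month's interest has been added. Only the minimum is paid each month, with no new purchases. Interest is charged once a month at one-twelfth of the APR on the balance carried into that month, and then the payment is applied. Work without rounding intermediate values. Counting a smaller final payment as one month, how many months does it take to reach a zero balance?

Monthly rate r = 14.6%/12 = 1.21667% = 0.0121667.
While 5% of the post-interest balance exceeds £30.00, each month B ← (B·(1+r))·(1 − 0.05), i.e. B shrinks by the factor (1+r)·0.95 = 0.96156.
This holds for months 1–86. Entering month 87 the balance is £587.70; 5% of the post-interest balance is now below £30.00, so the flat £30.00 minimum applies from here.
From month 87 a fixed £30.00 at rate r clears £587.70 in 23 more payments. Total: 86 + 23 = 109 months.

109 months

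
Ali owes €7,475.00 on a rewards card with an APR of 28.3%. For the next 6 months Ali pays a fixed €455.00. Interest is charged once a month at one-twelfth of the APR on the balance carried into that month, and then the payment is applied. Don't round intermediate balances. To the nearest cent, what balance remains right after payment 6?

€5,700.96

Monthly rate r = 28.3%/12 = 2.35833% = 0.0235833.
Each month: B ← B·(1+r) − €455.00.
Month 1: interest €176.29; balance after payment €7,196.29.
Month 2: interest €169.71; balance after payment €6,911.00.
Month 3: interest €162.98; balance after payment €6,618.98.
Month 4: interest €156.10; balance after payment €6,320.08.
Month 5: interest €149.05; balance after payment €6,014.13.
Month 6: interest €141.83; balance after payment €5,700.96.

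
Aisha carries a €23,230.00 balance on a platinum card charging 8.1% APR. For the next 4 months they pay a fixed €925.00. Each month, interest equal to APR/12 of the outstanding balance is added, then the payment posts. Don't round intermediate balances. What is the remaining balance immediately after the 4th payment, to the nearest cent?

€20,125.96

Monthly rate r = 8.1%/12 = 0.675% = 0.00675.
Each month: B ← B·(1+r) − €925.00.
Month 1: interest €156.80; balance after payment €22,461.80.
Month 2: interest €151.62; balance after payment €21,688.42.
Month 3: interest €146.40; balance after payment €20,909.82.
Month 4: interest €141.14; balance after payment €20,125.96.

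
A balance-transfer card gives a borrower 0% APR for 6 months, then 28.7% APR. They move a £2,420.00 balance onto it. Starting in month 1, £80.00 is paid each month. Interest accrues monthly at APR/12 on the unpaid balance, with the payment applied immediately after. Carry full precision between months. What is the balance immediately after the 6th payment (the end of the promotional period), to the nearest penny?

£1,940.00

Promo months 1–6 at r₀ = 0%/12 = 0; months 7+ at r₁ = 28.7%/12 = 0.0239167.
After month 6 (no interest yet): B = £2,420.00 − 6·£80.00 = £1,940.00.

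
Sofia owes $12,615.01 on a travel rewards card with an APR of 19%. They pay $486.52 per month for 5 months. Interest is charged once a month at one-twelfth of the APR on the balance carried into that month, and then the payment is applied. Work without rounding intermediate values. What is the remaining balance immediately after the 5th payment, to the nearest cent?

$11,134.97

Monthly rate r = 19%/12 = 1.58333% = 0.0158333.
Each month: B ← B·(1+r) − $486.52.
Month 1: interest $199.74; balance after payment $12,328.23.
Month 2: interest $195.20; balance after payment $12,036.90.
Month 3: interest $190.58; balance after payment $11,740.97.
Month 4: interest $185.90; balance after payment $11,440.35.
Month 5: interest $181.14; balance after payment $11,134.97.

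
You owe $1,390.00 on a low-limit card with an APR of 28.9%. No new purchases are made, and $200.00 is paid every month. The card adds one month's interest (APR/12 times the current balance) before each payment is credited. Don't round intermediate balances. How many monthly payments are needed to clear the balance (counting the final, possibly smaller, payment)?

Monthly rate r = 28.9%/12 = 2.40833% = 0.0240833.
Recurrence: B ← B·(1+r) − $200.00.
Month 1: interest $33.48; balance after payment $1,223.48.
Month 2: interest $29.47; balance after payment $1,052.94.
Closed form: n = −ln(1 − rB₀/P)/ln(1+r) = −ln(0.83262)/ln(1.02408) ≈ 7.697, so the balance reaches zero during payment 8.

8 months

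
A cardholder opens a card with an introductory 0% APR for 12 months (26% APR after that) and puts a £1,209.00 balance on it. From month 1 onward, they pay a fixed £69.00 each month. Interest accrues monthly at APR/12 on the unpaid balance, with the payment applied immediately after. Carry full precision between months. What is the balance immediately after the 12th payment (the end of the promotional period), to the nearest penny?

Promo months 1–12 at r₀ = 0%/12 = 0; months 13+ at r₁ = 26%/12 = 0.0216667.
After month 12 (no interest yet): B = £1,209.00 − 12·£69.00 = £381.00.

£381.00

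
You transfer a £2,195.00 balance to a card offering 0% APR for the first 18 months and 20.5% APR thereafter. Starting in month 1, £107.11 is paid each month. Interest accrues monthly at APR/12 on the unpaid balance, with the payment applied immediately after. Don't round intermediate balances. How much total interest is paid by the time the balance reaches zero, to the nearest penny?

Promo months 1–18 at r₀ = 0%/12 = 0; months 19+ at r₁ = 20.5%/12 = 0.0170833.
After month 18 (no interest yet): B = £2,195.00 − 18·£107.11 = £267.02.
Then at r₁ with £107.11/mo: n₂ = −ln(1 − r₁·B/P)/ln(1+r₁) ≈ 2.57 → 3 more payments.
Total paid = 20·£107.11 + £61.20 = £2,203.40; interest = £2,203.40 − £2,195.00 = £8.40.

£8.40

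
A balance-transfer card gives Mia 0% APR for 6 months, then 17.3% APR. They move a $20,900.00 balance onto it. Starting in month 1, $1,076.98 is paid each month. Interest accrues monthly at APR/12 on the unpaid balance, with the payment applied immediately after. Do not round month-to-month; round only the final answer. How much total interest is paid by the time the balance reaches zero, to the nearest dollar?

$1,721

Promo months 1–6 at r₀ = 0%/12 = 0; months 7+ at r₁ = 17.3%/12 = 0.0144167.
After month 6 (no interest yet): B = $20,900.00 − 6·$1,076.98 = $14,438.12.
Then at r₁ with $1,076.98/mo: n₂ = −ln(1 − r₁·B/P)/ln(1+r₁) ≈ 15.00 → 16 more payments.
Total paid = 21·$1,076.98 + $4.71 = $22,621.29; interest = $22,621.29 − $20,900.00 = $1,721.29.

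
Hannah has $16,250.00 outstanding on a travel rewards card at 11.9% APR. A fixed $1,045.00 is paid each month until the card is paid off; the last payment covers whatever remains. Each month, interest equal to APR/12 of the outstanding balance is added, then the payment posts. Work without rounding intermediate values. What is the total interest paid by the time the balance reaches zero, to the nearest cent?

Monthly rate r = 11.9%/12 = 0.991667% = 0.00991667.
Payoff takes n = ⌈−ln(1 − rB₀/P)/ln(1+r)⌉ = ⌈16.972⌉ = 17 payments; the last is $1,016.24.
Total paid = 16·$1,045.00 + $1,016.24 = $17,736.24.
Total interest = total paid − principal = $17,736.24 − $16,250.00 = $1,486.24.

$1,486.24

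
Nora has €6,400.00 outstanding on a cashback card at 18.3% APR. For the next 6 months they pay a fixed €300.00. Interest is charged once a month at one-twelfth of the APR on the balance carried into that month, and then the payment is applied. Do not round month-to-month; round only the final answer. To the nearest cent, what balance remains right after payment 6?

€5,138.35

Monthly rate r = 18.3%/12 = 1.525% = 0.01525.
Each month: B ← B·(1+r) − €300.00.
Month 1: interest €97.60; balance after payment €6,197.60.
Month 2: interest €94.51; balance after payment €5,992.11.
Month 3: interest €91.38; balance after payment €5,783.49.
Month 4: interest €88.20; balance after payment €5,571.69.
Month 5: interest €84.97; balance after payment €5,356.66.
Month 6: interest €81.69; balance after payment €5,138.35.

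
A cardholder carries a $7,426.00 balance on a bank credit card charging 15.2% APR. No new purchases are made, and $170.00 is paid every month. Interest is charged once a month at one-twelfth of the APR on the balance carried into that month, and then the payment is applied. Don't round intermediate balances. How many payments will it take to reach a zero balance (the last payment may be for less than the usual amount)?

Monthly rate r = 15.2%/12 = 1.26667% = 0.0126667.
Recurrence: B ← B·(1+r) − $170.00.
Month 1: interest $94.06; balance after payment $7,350.06.
Month 2: interest $93.10; balance after payment $7,273.16.
Closed form: n = −ln(1 − rB₀/P)/ln(1+r) = −ln(0.44669)/ln(1.01267) ≈ 64.025, so the balance reaches zero during payment 65.

65 months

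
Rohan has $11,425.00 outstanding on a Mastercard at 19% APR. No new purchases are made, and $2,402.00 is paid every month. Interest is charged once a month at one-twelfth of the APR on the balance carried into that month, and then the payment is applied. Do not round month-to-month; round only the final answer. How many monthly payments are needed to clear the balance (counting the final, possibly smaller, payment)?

Monthly rate r = 19%/12 = 1.58333% = 0.0158333.
Recurrence: B ← B·(1+r) − $2,402.00.
Month 1: interest $180.90; balance after payment $9,203.90.
Month 2: interest $145.73; balance after payment $6,947.62.
Month 3: interest $110.00; balance after payment $4,655.63.
Month 4: interest $73.71; balance after payment $2,327.34.
Month 5: interest $36.85; balance after payment $0.00.

5 months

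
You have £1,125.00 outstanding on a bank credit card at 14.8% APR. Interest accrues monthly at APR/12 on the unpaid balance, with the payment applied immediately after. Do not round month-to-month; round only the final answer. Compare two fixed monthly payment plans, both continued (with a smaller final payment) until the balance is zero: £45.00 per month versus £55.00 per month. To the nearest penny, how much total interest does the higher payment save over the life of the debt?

Monthly rate r = 14.8%/12 = 1.23333% = 0.0123333.
At £45.00/mo: n = ⌈−ln(1 − rB₀/P)/ln(1+r)⌉ = 31 payments (last £3.38); total interest = total paid − £1,125.00 = £228.38.
At £55.00/mo: 24 payments (last £39.49); total interest £179.49.
Interest saved = £228.38 − £179.49 = £48.89.

£48.89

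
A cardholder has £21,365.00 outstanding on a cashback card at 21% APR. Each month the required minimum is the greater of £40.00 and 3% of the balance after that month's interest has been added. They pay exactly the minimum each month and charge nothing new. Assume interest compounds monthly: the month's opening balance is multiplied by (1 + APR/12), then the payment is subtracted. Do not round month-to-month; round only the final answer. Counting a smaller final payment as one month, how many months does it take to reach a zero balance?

Monthly rate r = 21%/12 = 1.75% = 0.0175.
While 3% of the post-interest balance exceeds £40.00, each month B ← (B·(1+r))·(1 − 0.03), i.e. B shrinks by the factor (1+r)·0.97 = 0.98698.
This holds for months 1–213. Entering month 214 the balance is £1,308.92; 3% of the post-interest balance is now below £40.00, so the flat £40.00 minimum applies from here.
From month 214 a fixed £40.00 at rate r clears £1,308.92 in 50 more payments. Total: 213 + 50 = 263 months.

263 months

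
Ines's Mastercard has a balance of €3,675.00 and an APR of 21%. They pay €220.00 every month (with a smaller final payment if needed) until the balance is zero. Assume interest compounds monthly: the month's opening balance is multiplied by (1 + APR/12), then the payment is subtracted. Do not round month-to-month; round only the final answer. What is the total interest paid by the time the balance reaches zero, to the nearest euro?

Monthly rate r = 21%/12 = 1.75% = 0.0175.
Payoff takes n = ⌈−ln(1 − rB₀/P)/ln(1+r)⌉ = ⌈19.931⌉ = 20 payments; the last is €204.96.
Total paid = 19·€220.00 + €204.96 = €4,384.96.
Total interest = total paid − principal = €4,384.96 − €3,675.00 = €709.96.

€710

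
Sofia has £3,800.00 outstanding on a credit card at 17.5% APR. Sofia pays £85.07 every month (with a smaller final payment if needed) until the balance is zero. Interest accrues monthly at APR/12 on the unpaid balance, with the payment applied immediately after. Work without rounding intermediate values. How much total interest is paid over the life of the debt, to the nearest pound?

Monthly rate r = 17.5%/12 = 1.45833% = 0.0145833.
Payoff takes n = ⌈−ln(1 − rB₀/P)/ln(1+r)⌉ = ⌈72.793⌉ = 73 payments; the last is £67.57.
Total paid = 72·£85.07 + £67.57 = £6,192.61.
Total interest = total paid − principal = £6,192.61 − £3,800.00 = £2,392.61.

£2,393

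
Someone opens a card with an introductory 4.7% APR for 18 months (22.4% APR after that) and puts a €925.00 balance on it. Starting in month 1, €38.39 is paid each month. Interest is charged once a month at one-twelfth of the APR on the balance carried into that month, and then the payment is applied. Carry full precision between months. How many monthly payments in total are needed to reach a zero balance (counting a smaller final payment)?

Promo months 1–18 at r₀ = 4.7%/12 = 0.00391667; months 19+ at r₁ = 22.4%/12 = 0.0186667.
After month 18: iterate B ← B·(1+r₀) − €38.39 for 18 months → €277.92.
Then at r₁ with €38.39/mo: n₂ = −ln(1 − r₁·B/P)/ln(1+r₁) ≈ 7.85 → 8 more payments.

26 months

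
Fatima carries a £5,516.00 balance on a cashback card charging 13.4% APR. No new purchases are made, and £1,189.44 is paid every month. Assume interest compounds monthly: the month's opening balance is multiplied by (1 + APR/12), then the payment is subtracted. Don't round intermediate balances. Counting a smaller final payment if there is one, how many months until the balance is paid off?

Monthly rate r = 13.4%/12 = 1.11667% = 0.0111667.
Recurrence: B ← B·(1+r) − £1,189.44.
Month 1: interest £61.60; balance after payment £4,388.16.
Month 2: interest £49.00; balance after payment £3,247.72.
Month 3: interest £36.27; balance after payment £2,094.54.
Month 4: interest £23.39; balance after payment £928.49.
Month 5: interest £10.37; balance after payment £0.00.

5 payments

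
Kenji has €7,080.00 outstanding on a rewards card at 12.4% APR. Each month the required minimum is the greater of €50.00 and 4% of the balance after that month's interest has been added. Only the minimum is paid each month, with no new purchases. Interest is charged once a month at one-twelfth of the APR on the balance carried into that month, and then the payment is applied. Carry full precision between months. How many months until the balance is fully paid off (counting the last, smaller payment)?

86 months

Monthly rate r = 12.4%/12 = 1.03333% = 0.0103333.
While 4% of the post-interest balance exceeds €50.00, each month B ← (B·(1+r))·(1 − 0.04), i.e. B shrinks by the factor (1+r)·0.96 = 0.96992.
This holds for months 1–58. Entering month 59 the balance is €1,204.25; 4% of the post-interest balance is now below €50.00, so the flat €50.00 minimum applies from here.
From month 59 a fixed €50.00 at rate r clears €1,204.25 in 28 more payments. Total: 58 + 28 = 86 months.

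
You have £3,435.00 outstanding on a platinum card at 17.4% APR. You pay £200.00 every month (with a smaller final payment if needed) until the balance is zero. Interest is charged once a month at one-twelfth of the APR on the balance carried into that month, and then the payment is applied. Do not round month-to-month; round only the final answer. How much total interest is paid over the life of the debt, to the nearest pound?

Monthly rate r = 17.4%/12 = 1.45% = 0.0145.
Payoff takes n = ⌈−ln(1 − rB₀/P)/ln(1+r)⌉ = ⌈19.895⌉ = 20 payments; the last is £179.05.
Total paid = 19·£200.00 + £179.05 = £3,979.05.
Total interest = total paid − principal = £3,979.05 − £3,435.00 = £544.05.

£544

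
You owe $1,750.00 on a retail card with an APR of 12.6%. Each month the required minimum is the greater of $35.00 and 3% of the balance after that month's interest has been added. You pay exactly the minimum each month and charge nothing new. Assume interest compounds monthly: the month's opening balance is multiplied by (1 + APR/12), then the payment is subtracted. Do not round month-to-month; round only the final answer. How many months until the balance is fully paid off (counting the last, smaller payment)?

Monthly rate r = 12.6%/12 = 1.05% = 0.0105.
While 3% of the post-interest balance exceeds $35.00, each month B ← (B·(1+r))·(1 − 0.03), i.e. B shrinks by the factor (1+r)·0.97 = 0.98018.
This holds for months 1–21. Entering month 22 the balance is $1,149.50; 3% of the post-interest balance is now below $35.00, so the flat $35.00 minimum applies from here.
From month 22 a fixed $35.00 at rate r clears $1,149.50 in 41 more payments. Total: 21 + 41 = 62 months.

62 months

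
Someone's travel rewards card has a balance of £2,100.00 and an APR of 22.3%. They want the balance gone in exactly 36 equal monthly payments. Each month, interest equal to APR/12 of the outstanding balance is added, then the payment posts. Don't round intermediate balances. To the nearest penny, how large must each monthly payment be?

Monthly rate r = 22.3%/12 = 1.85833% = 0.0185833.
Level-payment amortization: P = B₀·r / (1 − (1+r)^(−n)) = 2100.00·0.0185833 / (1 − 1.01858^(−36)).
Denominator 1 − (1+r)^(−36) = 0.48462466.
P = 39.025 / 0.48462466 ≈ 80.53.

£80.53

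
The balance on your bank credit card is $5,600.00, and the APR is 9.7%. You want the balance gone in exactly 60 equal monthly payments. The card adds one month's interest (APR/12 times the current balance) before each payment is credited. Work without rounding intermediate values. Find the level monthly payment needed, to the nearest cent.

$118.16

Monthly rate r = 9.7%/12 = 0.808333% = 0.00808333.
Level-payment amortization: P = B₀·r / (1 − (1+r)^(−n)) = 5600.00·0.00808333 / (1 − 1.00808^(−60)).
Denominator 1 − (1+r)^(−60) = 0.383101202.
P = 45.2667 / 0.383101202 ≈ 118.16.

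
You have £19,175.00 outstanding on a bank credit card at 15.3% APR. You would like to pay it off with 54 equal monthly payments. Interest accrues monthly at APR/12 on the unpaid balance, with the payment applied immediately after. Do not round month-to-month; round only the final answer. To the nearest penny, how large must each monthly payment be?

£493.42

Monthly rate r = 15.3%/12 = 1.275% = 0.01275.
Level-payment amortization: P = B₀·r / (1 − (1+r)^(−n)) = 19175.00·0.01275 / (1 − 1.01275^(−54)).
Denominator 1 − (1+r)^(−54) = 0.495479985.
P = 244.481 / 0.495479985 ≈ 493.42.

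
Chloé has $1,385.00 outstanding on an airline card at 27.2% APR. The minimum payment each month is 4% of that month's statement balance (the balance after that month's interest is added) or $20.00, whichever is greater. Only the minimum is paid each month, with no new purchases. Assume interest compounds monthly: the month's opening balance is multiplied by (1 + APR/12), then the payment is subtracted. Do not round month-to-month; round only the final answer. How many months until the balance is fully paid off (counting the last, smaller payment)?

Monthly rate r = 27.2%/12 = 2.26667% = 0.0226667.
While 4% of the post-interest balance exceeds $20.00, each month B ← (B·(1+r))·(1 − 0.04), i.e. B shrinks by the factor (1+r)·0.96 = 0.98176.
This holds for months 1–57. Entering month 58 the balance is $485.01; 4% of the post-interest balance is now below $20.00, so the flat $20.00 minimum applies from here.
From month 58 a fixed $20.00 at rate r clears $485.01 in 36 more payments. Total: 57 + 36 = 93 months.

93 months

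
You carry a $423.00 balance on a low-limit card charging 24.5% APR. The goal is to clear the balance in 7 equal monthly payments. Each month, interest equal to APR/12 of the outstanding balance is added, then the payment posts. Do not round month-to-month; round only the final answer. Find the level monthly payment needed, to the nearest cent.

Monthly rate r = 24.5%/12 = 2.04167% = 0.0204167.
Level-payment amortization: P = B₀·r / (1 − (1+r)^(−n)) = 423.00·0.0204167 / (1 − 1.02042^(−7)).
Denominator 1 − (1+r)^(−7) = 0.131925106.
P = 8.63625 / 0.131925106 ≈ 65.46.

$65.46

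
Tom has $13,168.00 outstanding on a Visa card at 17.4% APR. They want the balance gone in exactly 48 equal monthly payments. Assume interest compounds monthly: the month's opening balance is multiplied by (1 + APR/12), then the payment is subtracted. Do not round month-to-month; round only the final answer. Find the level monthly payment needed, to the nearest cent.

Monthly rate r = 17.4%/12 = 1.45% = 0.0145.
Level-payment amortization: P = B₀·r / (1 − (1+r)^(−n)) = 13168.00·0.0145 / (1 − 1.0145^(−48)).
Denominator 1 − (1+r)^(−48) = 0.498926386.
P = 190.936 / 0.498926386 ≈ 382.69.

$382.69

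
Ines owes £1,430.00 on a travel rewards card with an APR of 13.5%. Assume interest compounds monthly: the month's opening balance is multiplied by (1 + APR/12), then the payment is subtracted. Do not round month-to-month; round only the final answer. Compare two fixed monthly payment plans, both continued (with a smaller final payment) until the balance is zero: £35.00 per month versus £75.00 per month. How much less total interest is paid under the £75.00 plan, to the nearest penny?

£307.02

Monthly rate r = 13.5%/12 = 1.125% = 0.01125.
At £35.00/mo: n = ⌈−ln(1 − rB₀/P)/ln(1+r)⌉ = 56 payments (last £0.72); total interest = total paid − £1,430.00 = £495.72.
At £75.00/mo: 22 payments (last £43.70); total interest £188.70.
Interest saved = £495.72 − £188.70 = £307.02.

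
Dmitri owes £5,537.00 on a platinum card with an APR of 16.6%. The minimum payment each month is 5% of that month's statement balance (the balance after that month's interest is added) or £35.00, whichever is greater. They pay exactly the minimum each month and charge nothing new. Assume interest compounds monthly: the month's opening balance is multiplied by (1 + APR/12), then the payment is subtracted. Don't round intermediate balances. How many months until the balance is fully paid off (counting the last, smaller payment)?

79 months

Monthly rate r = 16.6%/12 = 1.38333% = 0.0138333.
While 5% of the post-interest balance exceeds £35.00, each month B ← (B·(1+r))·(1 − 0.05), i.e. B shrinks by the factor (1+r)·0.95 = 0.96314.
This holds for months 1–56. Entering month 57 the balance is £675.96; 5% of the post-interest balance is now below £35.00, so the flat £35.00 minimum applies from here.
From month 57 a fixed £35.00 at rate r clears £675.96 in 23 more payments. Total: 56 + 23 = 79 months.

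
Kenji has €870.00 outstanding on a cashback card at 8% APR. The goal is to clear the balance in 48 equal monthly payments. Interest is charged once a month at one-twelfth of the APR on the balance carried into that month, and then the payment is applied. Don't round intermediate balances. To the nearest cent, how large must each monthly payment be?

€21.24

Monthly rate r = 8%/12 = 0.666667% = 0.00666667.
Level-payment amortization: P = B₀·r / (1 − (1+r)^(−n)) = 870.00·0.00666667 / (1 − 1.00667^(−48)).
Denominator 1 − (1+r)^(−48) = 0.27307942.
P = 5.8 / 0.27307942 ≈ 21.24.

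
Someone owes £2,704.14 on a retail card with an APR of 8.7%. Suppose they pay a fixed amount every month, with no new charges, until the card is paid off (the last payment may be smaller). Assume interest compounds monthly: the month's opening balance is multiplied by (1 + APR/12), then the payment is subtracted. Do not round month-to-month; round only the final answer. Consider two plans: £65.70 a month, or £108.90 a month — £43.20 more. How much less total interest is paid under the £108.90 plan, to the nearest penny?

Monthly rate r = 8.7%/12 = 0.725% = 0.00725.
At £65.70/mo: n = ⌈−ln(1 − rB₀/P)/ln(1+r)⌉ = 50 payments (last £3.89); total interest = total paid − £2,704.14 = £519.05.
At £108.90/mo: 28 payments (last £51.97); total interest £288.13.
Interest saved = £519.05 − £288.13 = £230.92.

£230.92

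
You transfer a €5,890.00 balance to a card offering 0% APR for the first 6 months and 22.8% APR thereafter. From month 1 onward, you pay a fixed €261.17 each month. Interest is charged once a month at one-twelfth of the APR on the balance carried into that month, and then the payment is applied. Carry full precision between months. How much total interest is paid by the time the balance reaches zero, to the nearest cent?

Promo months 1–6 at r₀ = 0%/12 = 0; months 7+ at r₁ = 22.8%/12 = 0.019.
After month 6 (no interest yet): B = €5,890.00 − 6·€261.17 = €4,322.98.
Then at r₁ with €261.17/mo: n₂ = −ln(1 − r₁·B/P)/ln(1+r₁) ≈ 20.06 → 21 more payments.
Total paid = 26·€261.17 + €16.30 = €6,806.72; interest = €6,806.72 − €5,890.00 = €916.72.

€916.72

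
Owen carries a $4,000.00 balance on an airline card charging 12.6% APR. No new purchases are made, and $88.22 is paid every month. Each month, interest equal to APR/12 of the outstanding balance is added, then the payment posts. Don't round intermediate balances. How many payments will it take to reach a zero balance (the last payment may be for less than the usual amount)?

Monthly rate r = 12.6%/12 = 1.05% = 0.0105.
Recurrence: B ← B·(1+r) − $88.22.
Month 1: interest $42.00; balance after payment $3,953.78.
Month 2: interest $41.51; balance after payment $3,907.07.
Closed form: n = −ln(1 − rB₀/P)/ln(1+r) = −ln(0.52392)/ln(1.0105) ≈ 61.887, so the balance reaches zero during payment 62.

62 months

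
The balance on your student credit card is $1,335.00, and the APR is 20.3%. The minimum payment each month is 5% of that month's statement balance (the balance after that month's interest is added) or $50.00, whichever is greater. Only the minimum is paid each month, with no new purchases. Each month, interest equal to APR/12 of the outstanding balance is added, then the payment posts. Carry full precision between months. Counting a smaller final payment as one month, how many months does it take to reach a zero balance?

Monthly rate r = 20.3%/12 = 1.69167% = 0.0169167.
While 5% of the post-interest balance exceeds $50.00, each month B ← (B·(1+r))·(1 − 0.05), i.e. B shrinks by the factor (1+r)·0.95 = 0.96607.
This holds for months 1–9. Entering month 10 the balance is $978.50; 5% of the post-interest balance is now below $50.00, so the flat $50.00 minimum applies from here.
From month 10 a fixed $50.00 at rate r clears $978.50 in 24 more payments. Total: 9 + 24 = 33 months.

33 months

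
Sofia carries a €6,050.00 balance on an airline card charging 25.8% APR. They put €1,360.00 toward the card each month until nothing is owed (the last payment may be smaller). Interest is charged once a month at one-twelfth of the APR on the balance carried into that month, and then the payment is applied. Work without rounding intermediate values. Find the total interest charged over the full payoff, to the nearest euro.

Monthly rate r = 25.8%/12 = 2.15% = 0.0215.
Payoff takes n = ⌈−ln(1 − rB₀/P)/ln(1+r)⌉ = ⌈4.726⌉ = 5 payments; the last is €990.19.
Total paid = 4·€1,360.00 + €990.19 = €6,430.19.
Total interest = total paid − principal = €6,430.19 − €6,050.00 = €380.19.

€380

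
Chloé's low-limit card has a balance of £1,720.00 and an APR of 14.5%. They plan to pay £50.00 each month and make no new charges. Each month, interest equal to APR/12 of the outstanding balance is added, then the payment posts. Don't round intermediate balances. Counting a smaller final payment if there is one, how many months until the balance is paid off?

Monthly rate r = 14.5%/12 = 1.20833% = 0.0120833.
Recurrence: B ← B·(1+r) − £50.00.
Month 1: interest £20.78; balance after payment £1,690.78.
Month 2: interest £20.43; balance after payment £1,661.21.
Closed form: n = −ln(1 − rB₀/P)/ln(1+r) = −ln(0.58433)/ln(1.01208) ≈ 44.733, so the balance reaches zero during payment 45.

45 payments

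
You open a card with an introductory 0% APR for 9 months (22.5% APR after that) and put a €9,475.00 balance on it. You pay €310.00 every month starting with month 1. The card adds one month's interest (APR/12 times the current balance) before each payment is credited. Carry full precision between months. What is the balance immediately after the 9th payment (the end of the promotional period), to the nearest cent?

€6,685.00

Promo months 1–9 at r₀ = 0%/12 = 0; months 10+ at r₁ = 22.5%/12 = 0.01875.
After month 9 (no interest yet): B = €9,475.00 − 9·€310.00 = €6,685.00.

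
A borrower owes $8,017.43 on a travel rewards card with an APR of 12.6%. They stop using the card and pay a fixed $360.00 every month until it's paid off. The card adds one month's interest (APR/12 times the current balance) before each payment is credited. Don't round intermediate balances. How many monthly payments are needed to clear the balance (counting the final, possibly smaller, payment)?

26 months

Monthly rate r = 12.6%/12 = 1.05% = 0.0105.
Recurrence: B ← B·(1+r) − $360.00.
Month 1: interest $84.18; balance after payment $7,741.61.
Month 2: interest $81.29; balance after payment $7,462.90.
Closed form: n = −ln(1 − rB₀/P)/ln(1+r) = −ln(0.76616)/ln(1.0105) ≈ 25.501, so the balance reaches zero during payment 26.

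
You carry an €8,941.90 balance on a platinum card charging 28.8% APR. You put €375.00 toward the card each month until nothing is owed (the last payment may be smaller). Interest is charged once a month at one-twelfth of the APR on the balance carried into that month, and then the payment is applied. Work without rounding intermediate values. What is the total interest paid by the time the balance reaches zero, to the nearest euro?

Monthly rate r = 28.8%/12 = 2.4% = 0.024.
Payoff takes n = ⌈−ln(1 − rB₀/P)/ln(1+r)⌉ = ⌈35.810⌉ = 36 payments; the last is €304.46.
Total paid = 35·€375.00 + €304.46 = €13,429.46.
Total interest = total paid − principal = €13,429.46 − €8,941.90 = €4,487.56.

€4,488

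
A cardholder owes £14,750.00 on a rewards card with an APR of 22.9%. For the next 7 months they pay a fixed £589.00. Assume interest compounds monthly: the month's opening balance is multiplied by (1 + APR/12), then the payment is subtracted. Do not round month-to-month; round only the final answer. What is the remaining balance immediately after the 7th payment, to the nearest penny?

£12,470.12

Monthly rate r = 22.9%/12 = 1.90833% = 0.0190833.
Each month: B ← B·(1+r) − £589.00.
Month 1: interest £281.48; balance after payment £14,442.48.
Month 2: interest £275.61; balance after payment £14,129.09.
Month 3: interest £269.63; balance after payment £13,809.72.
Month 4: interest £263.54; balance after payment £13,484.26.
Month 5: interest £257.32; balance after payment £13,152.58.
Month 6: interest £251.00; balance after payment £12,814.58.
Month 7: interest £244.54; balance after payment £12,470.12.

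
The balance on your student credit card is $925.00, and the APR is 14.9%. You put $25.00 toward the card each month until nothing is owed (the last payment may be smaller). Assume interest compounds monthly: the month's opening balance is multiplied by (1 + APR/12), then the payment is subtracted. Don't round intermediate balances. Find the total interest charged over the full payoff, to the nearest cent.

$321.16

Monthly rate r = 14.9%/12 = 1.24167% = 0.0124167.
Payoff takes n = ⌈−ln(1 − rB₀/P)/ln(1+r)⌉ = ⌈49.846⌉ = 50 payments; the last is $21.16.
Total paid = 49·$25.00 + $21.16 = $1,246.16.
Total interest = total paid − principal = $1,246.16 − $925.00 = $321.16.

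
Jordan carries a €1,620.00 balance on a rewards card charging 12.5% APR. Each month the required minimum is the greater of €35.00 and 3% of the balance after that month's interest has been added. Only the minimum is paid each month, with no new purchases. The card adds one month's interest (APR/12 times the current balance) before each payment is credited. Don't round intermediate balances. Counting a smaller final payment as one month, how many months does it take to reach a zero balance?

Monthly rate r = 12.5%/12 = 1.04167% = 0.0104167.
While 3% of the post-interest balance exceeds €35.00, each month B ← (B·(1+r))·(1 − 0.03), i.e. B shrinks by the factor (1+r)·0.97 = 0.9801.
This holds for months 1–17. Entering month 18 the balance is €1,151.18; 3% of the post-interest balance is now below €35.00, so the flat €35.00 minimum applies from here.
From month 18 a fixed €35.00 at rate r clears €1,151.18 in 41 more payments. Total: 17 + 41 = 58 months.

58 months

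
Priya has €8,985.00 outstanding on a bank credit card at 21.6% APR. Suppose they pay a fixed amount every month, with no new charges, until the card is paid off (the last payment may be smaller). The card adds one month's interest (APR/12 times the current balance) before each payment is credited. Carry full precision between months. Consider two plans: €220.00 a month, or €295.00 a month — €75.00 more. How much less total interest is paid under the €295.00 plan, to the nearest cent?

Monthly rate r = 21.6%/12 = 1.8% = 0.018.
At €220.00/mo: n = ⌈−ln(1 − rB₀/P)/ln(1+r)⌉ = 75 payments (last €103.91); total interest = total paid − €8,985.00 = €7,398.91.
At €295.00/mo: 45 payments (last €160.09); total interest €4,155.09.
Interest saved = €7,398.91 − €4,155.09 = €3,243.82.

€3,243.82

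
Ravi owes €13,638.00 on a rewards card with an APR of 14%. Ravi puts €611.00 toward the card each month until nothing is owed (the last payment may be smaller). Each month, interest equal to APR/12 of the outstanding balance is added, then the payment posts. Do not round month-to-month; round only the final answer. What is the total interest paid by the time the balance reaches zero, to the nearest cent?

€2,252.27

Monthly rate r = 14%/12 = 1.16667% = 0.0116667.
Payoff takes n = ⌈−ln(1 − rB₀/P)/ln(1+r)⌉ = ⌈26.007⌉ = 27 payments; the last is €4.27.
Total paid = 26·€611.00 + €4.27 = €15,890.27.
Total interest = total paid − principal = €15,890.27 − €13,638.00 = €2,252.27.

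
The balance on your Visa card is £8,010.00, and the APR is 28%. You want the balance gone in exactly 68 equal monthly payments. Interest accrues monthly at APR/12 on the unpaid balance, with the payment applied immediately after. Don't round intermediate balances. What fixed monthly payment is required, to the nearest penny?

Monthly rate r = 28%/12 = 2.33333% = 0.0233333.
Level-payment amortization: P = B₀·r / (1 − (1+r)^(−n)) = 8010.00·0.0233333 / (1 − 1.02333^(−68)).
Denominator 1 − (1+r)^(−68) = 0.791629714.
P = 186.9 / 0.791629714 ≈ 236.10.

£236.10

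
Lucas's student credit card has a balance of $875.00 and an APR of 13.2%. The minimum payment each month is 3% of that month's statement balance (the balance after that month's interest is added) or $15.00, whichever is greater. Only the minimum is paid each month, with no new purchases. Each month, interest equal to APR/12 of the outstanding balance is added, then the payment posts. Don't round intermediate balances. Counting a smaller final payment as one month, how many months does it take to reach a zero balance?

Monthly rate r = 13.2%/12 = 1.1% = 0.011.
While 3% of the post-interest balance exceeds $15.00, each month B ← (B·(1+r))·(1 − 0.03), i.e. B shrinks by the factor (1+r)·0.97 = 0.98067.
This holds for months 1–30. Entering month 31 the balance is $487.19; 3% of the post-interest balance is now below $15.00, so the flat $15.00 minimum applies from here.
From month 31 a fixed $15.00 at rate r clears $487.19 in 41 more payments. Total: 30 + 41 = 71 months.

71 months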